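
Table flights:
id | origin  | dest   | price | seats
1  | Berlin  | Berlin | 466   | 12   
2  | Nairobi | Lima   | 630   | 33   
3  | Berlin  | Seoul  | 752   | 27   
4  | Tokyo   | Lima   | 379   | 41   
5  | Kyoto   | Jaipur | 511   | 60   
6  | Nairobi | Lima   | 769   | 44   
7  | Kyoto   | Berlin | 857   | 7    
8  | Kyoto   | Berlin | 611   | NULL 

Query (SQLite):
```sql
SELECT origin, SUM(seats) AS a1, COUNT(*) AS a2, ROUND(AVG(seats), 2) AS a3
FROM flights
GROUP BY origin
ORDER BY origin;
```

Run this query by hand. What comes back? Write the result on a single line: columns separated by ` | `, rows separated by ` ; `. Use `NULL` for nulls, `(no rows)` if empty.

Berlin | 39 | 2 | 19.5 ; Kyoto | 67 | 3 | 33.5 ; Nairobi | 77 | 2 | 38.5 ; Tokyo | 41 | 1 | 41

Group flights by origin.
Per group compute: SUM(seats), COUNT(*), ROUND(AVG(seats), 2).
  Berlin: ids {1, 3} → SUM(seats)=39, COUNT(*)=2, ROUND(AVG(seats), 2)=19.5
  Kyoto: ids {5, 7, 8} → SUM(seats)=67, COUNT(*)=3, ROUND(AVG(seats), 2)=33.5
  Nairobi: ids {2, 6} → SUM(seats)=77, COUNT(*)=2, ROUND(AVG(seats), 2)=38.5
  Tokyo: ids {4} → SUM(seats)=41, COUNT(*)=1, ROUND(AVG(seats), 2)=41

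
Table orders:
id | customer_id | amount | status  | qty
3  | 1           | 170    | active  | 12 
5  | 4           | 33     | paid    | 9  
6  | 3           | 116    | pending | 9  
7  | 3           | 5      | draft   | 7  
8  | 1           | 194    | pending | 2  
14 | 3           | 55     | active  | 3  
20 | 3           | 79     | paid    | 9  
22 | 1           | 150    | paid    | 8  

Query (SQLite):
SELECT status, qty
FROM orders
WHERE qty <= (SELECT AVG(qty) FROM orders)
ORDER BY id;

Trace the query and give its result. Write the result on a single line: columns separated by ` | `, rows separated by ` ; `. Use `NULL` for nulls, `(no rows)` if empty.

draft | 7 ; pending | 2 ; active | 3

Scalar subquery: AVG(qty) over all orders rows = 7.375.
Keep rows where qty <= that value.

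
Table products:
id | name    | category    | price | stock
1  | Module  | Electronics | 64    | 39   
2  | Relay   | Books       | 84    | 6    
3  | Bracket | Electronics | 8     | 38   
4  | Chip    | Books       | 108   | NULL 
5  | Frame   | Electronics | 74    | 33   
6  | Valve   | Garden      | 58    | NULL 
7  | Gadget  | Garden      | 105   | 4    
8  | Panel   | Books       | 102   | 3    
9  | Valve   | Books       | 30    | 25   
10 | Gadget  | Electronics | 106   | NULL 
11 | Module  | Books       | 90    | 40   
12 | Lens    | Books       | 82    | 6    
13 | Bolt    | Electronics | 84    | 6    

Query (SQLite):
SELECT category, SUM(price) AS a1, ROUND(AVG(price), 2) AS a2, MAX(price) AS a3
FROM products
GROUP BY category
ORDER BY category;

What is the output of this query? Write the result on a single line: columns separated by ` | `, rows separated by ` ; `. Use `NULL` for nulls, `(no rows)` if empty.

Books | 496 | 82.67 | 108 ; Electronics | 336 | 67.2 | 106 ; Garden | 163 | 81.5 | 105

Group products by category.
Per group compute: SUM(price), ROUND(AVG(price), 2), MAX(price).
  Books: ids {2, 4, 8, 9, 11, 12} → SUM(price)=496, ROUND(AVG(price), 2)=82.67, MAX(price)=108
  Electronics: ids {1, 3, 5, 10, 13} → SUM(price)=336, ROUND(AVG(price), 2)=67.2, MAX(price)=106
  Garden: ids {6, 7} → SUM(price)=163, ROUND(AVG(price), 2)=81.5, MAX(price)=105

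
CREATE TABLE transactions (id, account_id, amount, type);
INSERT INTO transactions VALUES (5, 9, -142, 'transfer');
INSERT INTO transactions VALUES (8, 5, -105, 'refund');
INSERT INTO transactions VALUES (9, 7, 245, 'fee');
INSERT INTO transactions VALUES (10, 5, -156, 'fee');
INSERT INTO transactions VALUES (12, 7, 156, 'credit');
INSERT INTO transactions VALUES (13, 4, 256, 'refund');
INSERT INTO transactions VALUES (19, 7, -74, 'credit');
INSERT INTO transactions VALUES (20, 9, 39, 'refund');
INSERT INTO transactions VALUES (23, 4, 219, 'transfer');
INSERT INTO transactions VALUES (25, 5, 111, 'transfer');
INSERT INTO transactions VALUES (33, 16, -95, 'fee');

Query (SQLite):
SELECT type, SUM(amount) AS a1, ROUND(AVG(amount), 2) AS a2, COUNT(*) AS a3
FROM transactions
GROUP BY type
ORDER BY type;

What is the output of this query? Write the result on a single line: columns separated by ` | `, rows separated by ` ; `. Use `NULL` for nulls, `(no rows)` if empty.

Group transactions by type.
Per group compute: SUM(amount), ROUND(AVG(amount), 2), COUNT(*).
  credit: ids {12, 19} → SUM(amount)=82, ROUND(AVG(amount), 2)=41, COUNT(*)=2
  fee: ids {9, 10, 33} → SUM(amount)=-6, ROUND(AVG(amount), 2)=-2, COUNT(*)=3
  refund: ids {8, 13, 20} → SUM(amount)=190, ROUND(AVG(amount), 2)=63.33, COUNT(*)=3
  transfer: ids {5, 23, 25} → SUM(amount)=188, ROUND(AVG(amount), 2)=62.67, COUNT(*)=3

credit | 82 | 41 | 2 ; fee | -6 | -2 | 3 ; refund | 190 | 63.33 | 3 ; transfer | 188 | 62.67 | 3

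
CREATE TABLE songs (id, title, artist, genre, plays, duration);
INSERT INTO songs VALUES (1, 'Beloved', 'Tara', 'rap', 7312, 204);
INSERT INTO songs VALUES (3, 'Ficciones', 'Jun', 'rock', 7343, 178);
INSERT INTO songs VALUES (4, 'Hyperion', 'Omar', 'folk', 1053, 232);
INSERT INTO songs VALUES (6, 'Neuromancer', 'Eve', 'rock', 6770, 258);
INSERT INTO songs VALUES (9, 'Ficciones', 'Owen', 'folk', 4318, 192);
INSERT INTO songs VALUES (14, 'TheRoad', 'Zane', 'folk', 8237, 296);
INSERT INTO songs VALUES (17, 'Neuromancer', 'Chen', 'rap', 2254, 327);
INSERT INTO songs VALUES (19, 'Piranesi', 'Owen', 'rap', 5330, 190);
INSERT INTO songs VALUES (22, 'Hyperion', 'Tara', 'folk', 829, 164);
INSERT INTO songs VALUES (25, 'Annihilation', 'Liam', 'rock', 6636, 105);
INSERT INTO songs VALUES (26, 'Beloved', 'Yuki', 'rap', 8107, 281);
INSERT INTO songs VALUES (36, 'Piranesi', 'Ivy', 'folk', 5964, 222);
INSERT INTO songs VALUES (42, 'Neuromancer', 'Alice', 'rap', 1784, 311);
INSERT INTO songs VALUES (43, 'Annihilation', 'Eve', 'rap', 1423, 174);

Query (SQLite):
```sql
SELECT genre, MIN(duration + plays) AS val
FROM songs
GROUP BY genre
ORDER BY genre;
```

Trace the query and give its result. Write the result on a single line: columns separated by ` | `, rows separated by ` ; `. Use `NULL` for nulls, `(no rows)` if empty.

For each row compute duration + plays.
Group by genre; take MIN of the expression per group.
  folk: ids {4, 9, 14, 22, 36} → MIN(duration + plays)=993
  rap: ids {1, 17, 19, 26, 42, 43} → MIN(duration + plays)=1597
  rock: ids {3, 6, 25} → MIN(duration + plays)=6741

folk | 993 ; rap | 1597 ; rock | 6741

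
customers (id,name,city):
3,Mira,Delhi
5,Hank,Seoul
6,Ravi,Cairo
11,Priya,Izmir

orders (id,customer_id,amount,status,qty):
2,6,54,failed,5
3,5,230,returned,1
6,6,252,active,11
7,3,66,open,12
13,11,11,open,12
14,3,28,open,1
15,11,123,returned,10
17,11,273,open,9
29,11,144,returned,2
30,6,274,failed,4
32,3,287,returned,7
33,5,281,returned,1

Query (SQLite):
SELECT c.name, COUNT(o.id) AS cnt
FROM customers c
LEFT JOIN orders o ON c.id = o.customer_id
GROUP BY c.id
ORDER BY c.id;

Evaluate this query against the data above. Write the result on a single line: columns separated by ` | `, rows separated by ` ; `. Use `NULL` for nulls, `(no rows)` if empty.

Mira | 3 ; Hank | 2 ; Ravi | 3 ; Priya | 4

LEFT JOIN keeps every customers row; unmatched ones get NULL for orders columns.
Group by customers.id and compute COUNT(o.id). COUNT(col) of an all-NULL group is 0.
  3: ids {7, 14, 32} → COUNT(o.id)=3
  5: ids {3, 33} → COUNT(o.id)=2
  6: ids {2, 6, 30} → COUNT(o.id)=3
  11: ids {13, 15, 17, 29} → COUNT(o.id)=4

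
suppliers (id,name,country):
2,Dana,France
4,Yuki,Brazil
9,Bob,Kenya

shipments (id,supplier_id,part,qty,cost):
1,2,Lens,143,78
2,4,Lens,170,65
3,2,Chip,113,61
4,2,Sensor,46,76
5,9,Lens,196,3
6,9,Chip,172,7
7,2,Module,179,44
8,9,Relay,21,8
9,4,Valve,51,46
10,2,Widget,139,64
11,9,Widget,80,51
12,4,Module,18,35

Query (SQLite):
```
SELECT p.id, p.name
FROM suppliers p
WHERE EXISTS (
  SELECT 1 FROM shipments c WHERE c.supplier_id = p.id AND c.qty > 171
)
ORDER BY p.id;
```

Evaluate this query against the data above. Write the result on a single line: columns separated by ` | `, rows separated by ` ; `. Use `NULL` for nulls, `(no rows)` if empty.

2 | Dana ; 9 | Bob

For each suppliers row, check whether any shipments with matching supplier_id has qty > 171.
Keep rows where that is true.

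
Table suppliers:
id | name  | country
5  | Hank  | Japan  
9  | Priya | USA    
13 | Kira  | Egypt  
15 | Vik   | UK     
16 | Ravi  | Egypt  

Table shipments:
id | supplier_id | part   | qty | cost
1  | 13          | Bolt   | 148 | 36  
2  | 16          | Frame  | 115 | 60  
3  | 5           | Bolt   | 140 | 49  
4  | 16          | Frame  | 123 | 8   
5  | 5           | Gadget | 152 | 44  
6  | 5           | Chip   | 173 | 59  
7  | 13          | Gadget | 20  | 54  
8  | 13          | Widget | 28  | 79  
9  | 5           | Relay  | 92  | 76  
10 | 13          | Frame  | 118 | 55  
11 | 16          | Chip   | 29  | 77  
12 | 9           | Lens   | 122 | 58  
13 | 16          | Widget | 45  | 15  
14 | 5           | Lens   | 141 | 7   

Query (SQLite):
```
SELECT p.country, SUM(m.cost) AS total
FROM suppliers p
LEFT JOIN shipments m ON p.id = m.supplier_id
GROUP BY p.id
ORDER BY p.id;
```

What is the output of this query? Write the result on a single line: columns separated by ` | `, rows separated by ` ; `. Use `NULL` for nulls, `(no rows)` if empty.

LEFT JOIN keeps every suppliers row; unmatched ones get NULL for shipments columns.
Group by suppliers.id and compute SUM(m.cost). SUM over an all-NULL group is NULL.
  5: ids {3, 5, 6, 9, 14} → SUM(m.cost)=235
  9: ids {12} → SUM(m.cost)=58
  13: ids {1, 7, 8, 10} → SUM(m.cost)=224
  15: ids {—} → SUM(m.cost)=NULL
  16: ids {2, 4, 11, 13} → SUM(m.cost)=160

Japan | 235 ; USA | 58 ; Egypt | 224 ; UK | NULL ; Egypt | 160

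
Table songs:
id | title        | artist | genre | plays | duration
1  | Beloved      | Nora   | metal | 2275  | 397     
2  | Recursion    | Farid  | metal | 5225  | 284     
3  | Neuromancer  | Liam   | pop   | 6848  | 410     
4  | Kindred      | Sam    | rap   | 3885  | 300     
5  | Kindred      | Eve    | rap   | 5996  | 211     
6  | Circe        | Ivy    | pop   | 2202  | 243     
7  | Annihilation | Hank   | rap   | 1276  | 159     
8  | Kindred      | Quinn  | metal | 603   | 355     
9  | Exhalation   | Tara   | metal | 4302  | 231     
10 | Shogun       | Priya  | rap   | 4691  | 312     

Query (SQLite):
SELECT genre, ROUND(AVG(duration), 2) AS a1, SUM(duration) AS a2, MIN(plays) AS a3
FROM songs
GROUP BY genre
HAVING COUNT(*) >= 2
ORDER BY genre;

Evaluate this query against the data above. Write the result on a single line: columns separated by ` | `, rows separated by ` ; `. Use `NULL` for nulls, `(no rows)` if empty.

Group songs by genre.
Per group compute: ROUND(AVG(duration), 2), SUM(duration), MIN(plays).
HAVING: drop groups with fewer than 2 rows.
  metal: ids {1, 2, 8, 9} → ROUND(AVG(duration), 2)=316.75, SUM(duration)=1267, MIN(plays)=603
  pop: ids {3, 6} → ROUND(AVG(duration), 2)=326.5, SUM(duration)=653, MIN(plays)=2202
  rap: ids {4, 5, 7, 10} → ROUND(AVG(duration), 2)=245.5, SUM(duration)=982, MIN(plays)=1276

metal | 316.75 | 1267 | 603 ; pop | 326.5 | 653 | 2202 ; rap | 245.5 | 982 | 1276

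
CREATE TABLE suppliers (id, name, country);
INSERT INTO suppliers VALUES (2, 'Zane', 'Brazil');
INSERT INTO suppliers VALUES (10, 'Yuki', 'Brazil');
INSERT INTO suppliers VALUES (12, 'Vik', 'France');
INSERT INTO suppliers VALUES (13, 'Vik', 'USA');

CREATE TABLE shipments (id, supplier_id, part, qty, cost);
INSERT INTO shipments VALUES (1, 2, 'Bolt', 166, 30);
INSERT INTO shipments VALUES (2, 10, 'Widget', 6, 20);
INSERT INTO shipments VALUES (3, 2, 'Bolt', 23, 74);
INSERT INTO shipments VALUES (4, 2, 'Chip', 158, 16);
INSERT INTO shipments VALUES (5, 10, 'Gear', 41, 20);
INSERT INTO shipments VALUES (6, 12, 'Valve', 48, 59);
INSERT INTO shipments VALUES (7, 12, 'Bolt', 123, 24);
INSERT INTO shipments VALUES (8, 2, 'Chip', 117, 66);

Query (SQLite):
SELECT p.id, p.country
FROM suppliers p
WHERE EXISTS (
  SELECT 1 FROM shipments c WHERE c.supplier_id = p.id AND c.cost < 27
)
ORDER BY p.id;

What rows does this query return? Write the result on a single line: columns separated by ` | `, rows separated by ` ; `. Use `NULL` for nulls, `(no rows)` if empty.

2 | Brazil ; 10 | Brazil ; 12 | France

For each suppliers row, check whether any shipments with matching supplier_id has cost < 27.
Keep rows where that is true.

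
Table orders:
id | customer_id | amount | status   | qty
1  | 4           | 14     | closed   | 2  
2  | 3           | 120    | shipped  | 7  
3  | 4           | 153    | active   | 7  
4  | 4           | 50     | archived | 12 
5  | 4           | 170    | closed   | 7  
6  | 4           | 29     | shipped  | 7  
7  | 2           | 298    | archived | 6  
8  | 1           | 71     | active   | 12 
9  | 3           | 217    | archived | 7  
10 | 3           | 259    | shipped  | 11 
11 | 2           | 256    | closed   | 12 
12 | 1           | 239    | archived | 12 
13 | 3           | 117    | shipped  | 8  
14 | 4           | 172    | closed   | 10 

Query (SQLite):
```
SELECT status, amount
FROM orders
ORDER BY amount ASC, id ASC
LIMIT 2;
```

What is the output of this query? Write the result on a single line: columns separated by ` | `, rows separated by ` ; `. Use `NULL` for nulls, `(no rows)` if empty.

closed | 14 ; shipped | 29

Sort by amount asc, tiebreak id asc: (14, id=1), (29, id=6), (50, id=4), (71, id=8), (117, id=13) …. Take first 2.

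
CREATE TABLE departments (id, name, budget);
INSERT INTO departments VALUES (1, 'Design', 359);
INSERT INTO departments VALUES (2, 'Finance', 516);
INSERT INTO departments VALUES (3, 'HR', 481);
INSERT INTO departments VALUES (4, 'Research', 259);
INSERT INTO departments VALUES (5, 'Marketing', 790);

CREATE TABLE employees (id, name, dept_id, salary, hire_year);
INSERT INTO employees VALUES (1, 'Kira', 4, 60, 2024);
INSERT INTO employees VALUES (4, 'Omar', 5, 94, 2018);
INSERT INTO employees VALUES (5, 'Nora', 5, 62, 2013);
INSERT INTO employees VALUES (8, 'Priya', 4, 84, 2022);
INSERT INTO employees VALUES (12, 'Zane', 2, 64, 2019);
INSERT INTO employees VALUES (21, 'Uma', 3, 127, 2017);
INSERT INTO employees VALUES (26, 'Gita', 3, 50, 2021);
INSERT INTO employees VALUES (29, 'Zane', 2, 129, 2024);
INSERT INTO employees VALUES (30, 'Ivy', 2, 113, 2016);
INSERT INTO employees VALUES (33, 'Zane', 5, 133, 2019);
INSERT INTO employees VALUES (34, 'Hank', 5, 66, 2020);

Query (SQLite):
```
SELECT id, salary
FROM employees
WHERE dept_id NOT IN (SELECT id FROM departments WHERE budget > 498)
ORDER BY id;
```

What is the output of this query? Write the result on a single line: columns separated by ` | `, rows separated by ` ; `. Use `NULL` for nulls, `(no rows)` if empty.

Inner query: departments.id where budget > 498.
Outer: keep employees rows whose dept_id is not in that set.
Inner query → {2, 5}

1 | 60 ; 8 | 84 ; 21 | 127 ; 26 | 50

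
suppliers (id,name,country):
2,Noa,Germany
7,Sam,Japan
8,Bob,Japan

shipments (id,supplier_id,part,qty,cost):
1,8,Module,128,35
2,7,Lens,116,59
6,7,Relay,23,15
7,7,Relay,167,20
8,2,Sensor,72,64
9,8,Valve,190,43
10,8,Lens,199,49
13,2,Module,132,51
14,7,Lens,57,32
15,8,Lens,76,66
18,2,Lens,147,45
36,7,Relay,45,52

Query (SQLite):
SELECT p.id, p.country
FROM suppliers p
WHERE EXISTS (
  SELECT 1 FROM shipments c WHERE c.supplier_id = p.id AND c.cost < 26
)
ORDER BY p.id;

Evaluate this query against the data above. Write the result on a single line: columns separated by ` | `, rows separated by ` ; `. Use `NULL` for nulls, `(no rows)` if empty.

7 | Japan

For each suppliers row, check whether any shipments with matching supplier_id has cost < 26.
Keep rows where that is true.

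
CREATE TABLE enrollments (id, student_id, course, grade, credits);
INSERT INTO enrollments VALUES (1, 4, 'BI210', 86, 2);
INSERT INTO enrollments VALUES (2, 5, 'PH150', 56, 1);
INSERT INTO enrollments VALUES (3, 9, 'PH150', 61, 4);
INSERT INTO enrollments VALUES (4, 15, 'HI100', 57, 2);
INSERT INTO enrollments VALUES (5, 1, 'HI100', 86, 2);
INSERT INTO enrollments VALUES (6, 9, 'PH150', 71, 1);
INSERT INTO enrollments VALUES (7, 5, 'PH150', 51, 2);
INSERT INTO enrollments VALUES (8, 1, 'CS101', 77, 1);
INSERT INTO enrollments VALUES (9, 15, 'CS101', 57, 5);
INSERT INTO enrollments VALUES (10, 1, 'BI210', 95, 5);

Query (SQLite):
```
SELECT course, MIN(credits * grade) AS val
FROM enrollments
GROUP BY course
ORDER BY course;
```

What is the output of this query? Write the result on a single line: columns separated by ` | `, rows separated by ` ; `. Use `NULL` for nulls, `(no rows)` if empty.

For each row compute credits * grade.
Group by course; take MIN of the expression per group.
  BI210: ids {1, 10} → MIN(credits * grade)=172
  CS101: ids {8, 9} → MIN(credits * grade)=77
  HI100: ids {4, 5} → MIN(credits * grade)=114
  PH150: ids {2, 3, 6, 7} → MIN(credits * grade)=56

BI210 | 172 ; CS101 | 77 ; HI100 | 114 ; PH150 | 56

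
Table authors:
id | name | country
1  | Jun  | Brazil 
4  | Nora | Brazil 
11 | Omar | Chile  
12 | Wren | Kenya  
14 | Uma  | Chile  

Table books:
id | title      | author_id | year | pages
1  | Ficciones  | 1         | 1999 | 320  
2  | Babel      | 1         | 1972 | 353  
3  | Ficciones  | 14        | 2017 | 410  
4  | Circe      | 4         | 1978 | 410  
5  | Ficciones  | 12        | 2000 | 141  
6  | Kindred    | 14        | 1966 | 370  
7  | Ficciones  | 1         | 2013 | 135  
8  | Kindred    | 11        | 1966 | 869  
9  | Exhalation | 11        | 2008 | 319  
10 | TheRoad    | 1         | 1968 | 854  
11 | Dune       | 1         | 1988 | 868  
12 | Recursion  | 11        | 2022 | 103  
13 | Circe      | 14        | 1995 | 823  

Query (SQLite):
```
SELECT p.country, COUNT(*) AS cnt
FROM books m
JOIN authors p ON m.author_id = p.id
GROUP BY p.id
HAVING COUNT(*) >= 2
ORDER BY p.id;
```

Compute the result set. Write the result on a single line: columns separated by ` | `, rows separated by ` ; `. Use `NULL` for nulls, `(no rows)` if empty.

Join each books row to its authors via author_id.
Group joined rows by authors.id; compute COUNT(*) per group.
HAVING: keep groups with count ≥ 2.
  1: ids {1, 2, 7, 10, 11} → COUNT(*)=5
  4: ids {4} → COUNT(*)=1
  11: ids {8, 9, 12} → COUNT(*)=3
  12: ids {5} → COUNT(*)=1
  14: ids {3, 6, 13} → COUNT(*)=3

Brazil | 5 ; Chile | 3 ; Chile | 3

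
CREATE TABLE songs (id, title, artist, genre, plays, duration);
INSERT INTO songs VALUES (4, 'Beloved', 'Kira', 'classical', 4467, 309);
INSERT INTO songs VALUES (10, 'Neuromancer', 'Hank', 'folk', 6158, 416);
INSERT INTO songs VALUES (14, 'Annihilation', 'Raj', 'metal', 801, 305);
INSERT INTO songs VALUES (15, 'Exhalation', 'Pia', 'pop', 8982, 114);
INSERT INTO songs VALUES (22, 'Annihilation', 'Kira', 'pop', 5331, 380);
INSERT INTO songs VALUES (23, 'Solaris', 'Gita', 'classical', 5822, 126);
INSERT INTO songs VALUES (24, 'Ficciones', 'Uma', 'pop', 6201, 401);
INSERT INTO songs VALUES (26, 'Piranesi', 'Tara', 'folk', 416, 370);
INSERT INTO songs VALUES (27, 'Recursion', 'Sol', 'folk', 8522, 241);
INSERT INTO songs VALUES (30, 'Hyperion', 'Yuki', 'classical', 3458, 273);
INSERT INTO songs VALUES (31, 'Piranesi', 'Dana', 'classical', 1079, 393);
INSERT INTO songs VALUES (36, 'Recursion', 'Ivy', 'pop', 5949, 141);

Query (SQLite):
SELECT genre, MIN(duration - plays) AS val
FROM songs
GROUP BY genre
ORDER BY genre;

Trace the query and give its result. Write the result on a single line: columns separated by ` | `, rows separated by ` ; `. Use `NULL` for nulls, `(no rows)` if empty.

For each row compute duration - plays.
Group by genre; take MIN of the expression per group.
  classical: ids {4, 23, 30, 31} → MIN(duration - plays)=-5696
  folk: ids {10, 26, 27} → MIN(duration - plays)=-8281
  metal: ids {14} → MIN(duration - plays)=-496
  pop: ids {15, 22, 24, 36} → MIN(duration - plays)=-8868

classical | -5696 ; folk | -8281 ; metal | -496 ; pop | -8868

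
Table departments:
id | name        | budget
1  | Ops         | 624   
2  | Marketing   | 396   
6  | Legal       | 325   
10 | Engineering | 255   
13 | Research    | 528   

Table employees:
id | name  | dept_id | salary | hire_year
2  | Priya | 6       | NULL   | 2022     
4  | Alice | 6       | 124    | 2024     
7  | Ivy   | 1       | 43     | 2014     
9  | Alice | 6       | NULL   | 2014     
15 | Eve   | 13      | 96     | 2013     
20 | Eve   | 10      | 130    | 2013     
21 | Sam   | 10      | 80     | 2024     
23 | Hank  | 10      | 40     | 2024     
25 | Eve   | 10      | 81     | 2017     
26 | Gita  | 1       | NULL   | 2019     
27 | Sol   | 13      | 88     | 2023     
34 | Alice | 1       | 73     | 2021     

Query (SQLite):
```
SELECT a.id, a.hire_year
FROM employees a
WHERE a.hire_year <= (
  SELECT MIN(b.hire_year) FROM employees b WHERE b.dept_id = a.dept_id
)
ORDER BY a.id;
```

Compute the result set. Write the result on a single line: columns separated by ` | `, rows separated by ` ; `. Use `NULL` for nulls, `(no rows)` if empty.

7 | 2014 ; 9 | 2014 ; 15 | 2013 ; 20 | 2013

For each employees row a, compute MIN(hire_year) over rows sharing a.dept_id.
Keep row a if a.hire_year <= that per-group MIN.
  dept_id=1: MIN(hire_year) = 2014
  dept_id=6: MIN(hire_year) = 2014
  dept_id=10: MIN(hire_year) = 2013
  dept_id=13: MIN(hire_year) = 2013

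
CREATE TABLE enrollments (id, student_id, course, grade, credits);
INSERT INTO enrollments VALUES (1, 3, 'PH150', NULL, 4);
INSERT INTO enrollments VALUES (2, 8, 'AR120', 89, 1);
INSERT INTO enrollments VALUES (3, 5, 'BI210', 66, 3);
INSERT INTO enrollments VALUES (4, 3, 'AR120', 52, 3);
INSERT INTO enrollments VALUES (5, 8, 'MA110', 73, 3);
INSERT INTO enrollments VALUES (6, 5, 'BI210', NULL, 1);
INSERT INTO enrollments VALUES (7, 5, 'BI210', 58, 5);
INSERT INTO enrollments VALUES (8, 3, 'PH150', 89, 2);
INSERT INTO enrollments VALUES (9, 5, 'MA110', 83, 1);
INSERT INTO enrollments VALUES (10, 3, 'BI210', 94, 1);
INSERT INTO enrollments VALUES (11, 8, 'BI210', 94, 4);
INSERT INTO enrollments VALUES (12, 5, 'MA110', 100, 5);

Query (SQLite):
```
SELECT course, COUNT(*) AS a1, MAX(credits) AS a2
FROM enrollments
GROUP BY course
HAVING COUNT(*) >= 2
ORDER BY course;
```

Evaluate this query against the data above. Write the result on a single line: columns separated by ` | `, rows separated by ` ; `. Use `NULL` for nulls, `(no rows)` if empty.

Group enrollments by course.
Per group compute: COUNT(*), MAX(credits).
HAVING: drop groups with fewer than 2 rows.
  AR120: ids {2, 4} → COUNT(*)=2, MAX(credits)=3
  BI210: ids {3, 6, 7, 10, 11} → COUNT(*)=5, MAX(credits)=5
  MA110: ids {5, 9, 12} → COUNT(*)=3, MAX(credits)=5
  PH150: ids {1, 8} → COUNT(*)=2, MAX(credits)=4

AR120 | 2 | 3 ; BI210 | 5 | 5 ; MA110 | 3 | 5 ; PH150 | 2 | 4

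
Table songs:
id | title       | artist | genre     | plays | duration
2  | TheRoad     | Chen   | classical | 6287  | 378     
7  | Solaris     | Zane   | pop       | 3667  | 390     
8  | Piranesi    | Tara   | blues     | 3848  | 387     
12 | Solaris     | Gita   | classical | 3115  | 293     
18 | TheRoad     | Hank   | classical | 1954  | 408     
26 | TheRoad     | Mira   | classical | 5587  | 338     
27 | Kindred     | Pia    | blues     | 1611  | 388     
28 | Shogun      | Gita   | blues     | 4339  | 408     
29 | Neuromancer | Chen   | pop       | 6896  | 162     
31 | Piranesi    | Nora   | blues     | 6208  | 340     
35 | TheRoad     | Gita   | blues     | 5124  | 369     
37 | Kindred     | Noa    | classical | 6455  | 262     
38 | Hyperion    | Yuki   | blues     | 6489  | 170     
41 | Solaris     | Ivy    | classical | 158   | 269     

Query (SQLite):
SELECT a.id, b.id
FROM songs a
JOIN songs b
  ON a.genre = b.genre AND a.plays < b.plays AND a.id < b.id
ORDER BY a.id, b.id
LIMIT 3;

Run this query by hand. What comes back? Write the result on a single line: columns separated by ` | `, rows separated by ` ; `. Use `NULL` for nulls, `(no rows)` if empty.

2 | 37 ; 7 | 29 ; 8 | 28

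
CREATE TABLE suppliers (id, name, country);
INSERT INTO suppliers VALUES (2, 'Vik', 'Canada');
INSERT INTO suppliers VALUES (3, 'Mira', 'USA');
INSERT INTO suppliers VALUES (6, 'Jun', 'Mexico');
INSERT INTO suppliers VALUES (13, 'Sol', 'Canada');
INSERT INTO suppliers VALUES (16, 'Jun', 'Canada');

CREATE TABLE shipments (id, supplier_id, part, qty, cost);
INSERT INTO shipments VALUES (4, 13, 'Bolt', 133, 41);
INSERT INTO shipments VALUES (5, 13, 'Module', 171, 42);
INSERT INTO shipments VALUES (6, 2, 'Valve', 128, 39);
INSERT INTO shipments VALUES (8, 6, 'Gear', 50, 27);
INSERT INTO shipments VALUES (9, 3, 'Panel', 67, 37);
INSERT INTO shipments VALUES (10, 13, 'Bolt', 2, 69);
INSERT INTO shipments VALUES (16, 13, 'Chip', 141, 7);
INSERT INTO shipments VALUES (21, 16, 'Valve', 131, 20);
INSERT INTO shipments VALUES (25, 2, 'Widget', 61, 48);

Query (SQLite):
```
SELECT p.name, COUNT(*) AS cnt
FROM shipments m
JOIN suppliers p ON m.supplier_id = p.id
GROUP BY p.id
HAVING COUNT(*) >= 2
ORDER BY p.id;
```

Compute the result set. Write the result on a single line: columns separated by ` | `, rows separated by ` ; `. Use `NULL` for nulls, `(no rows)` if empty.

Vik | 2 ; Sol | 4

Join each shipments row to its suppliers via supplier_id.
Group joined rows by suppliers.id; compute COUNT(*) per group.
HAVING: keep groups with count ≥ 2.
  2: ids {6, 25} → COUNT(*)=2
  3: ids {9} → COUNT(*)=1
  6: ids {8} → COUNT(*)=1
  13: ids {4, 5, 10, 16} → COUNT(*)=4
  16: ids {21} → COUNT(*)=1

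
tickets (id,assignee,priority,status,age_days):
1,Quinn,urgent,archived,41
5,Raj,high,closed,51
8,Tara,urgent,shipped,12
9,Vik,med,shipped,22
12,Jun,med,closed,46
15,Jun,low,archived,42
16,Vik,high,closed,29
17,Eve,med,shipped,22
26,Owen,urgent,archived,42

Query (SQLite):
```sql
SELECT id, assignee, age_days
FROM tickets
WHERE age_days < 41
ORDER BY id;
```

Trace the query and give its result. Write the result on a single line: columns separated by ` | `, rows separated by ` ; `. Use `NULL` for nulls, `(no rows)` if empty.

8 | Tara | 12 ; 9 | Vik | 22 ; 16 | Vik | 29 ; 17 | Eve | 22

age_days < 41: ids {8, 9, 16, 17}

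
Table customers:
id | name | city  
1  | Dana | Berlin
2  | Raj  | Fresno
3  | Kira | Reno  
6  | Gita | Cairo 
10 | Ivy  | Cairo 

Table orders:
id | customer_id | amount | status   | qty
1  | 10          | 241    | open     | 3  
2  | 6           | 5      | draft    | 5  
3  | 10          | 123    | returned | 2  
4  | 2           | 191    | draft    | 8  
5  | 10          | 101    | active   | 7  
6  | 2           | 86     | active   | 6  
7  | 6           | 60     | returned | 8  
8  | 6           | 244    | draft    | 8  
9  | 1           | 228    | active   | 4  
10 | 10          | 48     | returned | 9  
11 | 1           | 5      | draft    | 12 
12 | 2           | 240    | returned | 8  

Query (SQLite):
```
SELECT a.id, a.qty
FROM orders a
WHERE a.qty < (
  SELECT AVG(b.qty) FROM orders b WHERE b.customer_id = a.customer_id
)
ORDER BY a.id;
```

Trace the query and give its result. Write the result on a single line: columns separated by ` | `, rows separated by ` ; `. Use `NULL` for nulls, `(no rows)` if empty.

For each orders row a, compute AVG(qty) over rows sharing a.customer_id.
Keep row a if a.qty < that per-group AVG.
  customer_id=1: AVG(qty) = 8.0
  customer_id=2: AVG(qty) = 7.333333
  customer_id=6: AVG(qty) = 7.0
  customer_id=10: AVG(qty) = 5.25

1 | 3 ; 2 | 5 ; 3 | 2 ; 6 | 6 ; 9 | 4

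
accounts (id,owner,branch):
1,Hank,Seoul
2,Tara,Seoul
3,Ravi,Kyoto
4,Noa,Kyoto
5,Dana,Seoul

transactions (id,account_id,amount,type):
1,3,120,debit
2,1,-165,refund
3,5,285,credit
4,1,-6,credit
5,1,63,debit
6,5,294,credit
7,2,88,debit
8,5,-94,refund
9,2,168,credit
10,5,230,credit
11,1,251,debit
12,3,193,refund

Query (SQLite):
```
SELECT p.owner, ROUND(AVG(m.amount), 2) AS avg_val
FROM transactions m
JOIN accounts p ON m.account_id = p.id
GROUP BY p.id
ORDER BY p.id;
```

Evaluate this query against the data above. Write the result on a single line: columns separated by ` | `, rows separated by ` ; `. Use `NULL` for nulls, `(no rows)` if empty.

Join each transactions row to its accounts via account_id.
Group joined rows by accounts.id; compute ROUND(AVG(m.amount), 2) per group.
  1: ids {2, 4, 5, 11} → ROUND(AVG(m.amount), 2)=35.75
  2: ids {7, 9} → ROUND(AVG(m.amount), 2)=128
  3: ids {1, 12} → ROUND(AVG(m.amount), 2)=156.5
  5: ids {3, 6, 8, 10} → ROUND(AVG(m.amount), 2)=178.75

Hank | 35.75 ; Tara | 128 ; Ravi | 156.5 ; Dana | 178.75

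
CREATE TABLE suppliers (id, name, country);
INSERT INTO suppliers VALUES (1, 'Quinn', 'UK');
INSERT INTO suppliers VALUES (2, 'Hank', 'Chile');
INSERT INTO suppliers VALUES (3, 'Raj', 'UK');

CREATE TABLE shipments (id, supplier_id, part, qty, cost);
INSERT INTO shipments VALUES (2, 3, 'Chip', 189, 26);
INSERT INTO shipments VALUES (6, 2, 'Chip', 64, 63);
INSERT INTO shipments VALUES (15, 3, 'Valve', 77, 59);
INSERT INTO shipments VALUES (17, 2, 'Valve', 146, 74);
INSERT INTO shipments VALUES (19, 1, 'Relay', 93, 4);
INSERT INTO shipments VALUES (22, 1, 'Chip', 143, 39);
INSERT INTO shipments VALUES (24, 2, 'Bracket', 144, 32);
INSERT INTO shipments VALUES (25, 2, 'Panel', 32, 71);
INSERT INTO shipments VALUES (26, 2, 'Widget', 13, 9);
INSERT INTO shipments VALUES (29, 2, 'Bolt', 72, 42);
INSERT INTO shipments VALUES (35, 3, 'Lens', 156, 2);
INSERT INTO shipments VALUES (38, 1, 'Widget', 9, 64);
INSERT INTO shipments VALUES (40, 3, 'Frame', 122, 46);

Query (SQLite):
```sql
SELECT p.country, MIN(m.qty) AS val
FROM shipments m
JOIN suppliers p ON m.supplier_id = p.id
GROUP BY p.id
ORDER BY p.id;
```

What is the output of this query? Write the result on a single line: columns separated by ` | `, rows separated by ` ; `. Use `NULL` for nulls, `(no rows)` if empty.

Join each shipments row to its suppliers via supplier_id.
Group joined rows by suppliers.id; compute MIN(m.qty) per group.
  1: ids {19, 22, 38} → MIN(m.qty)=9
  2: ids {6, 17, 24, 25, 26, 29} → MIN(m.qty)=13
  3: ids {2, 15, 35, 40} → MIN(m.qty)=77

UK | 9 ; Chile | 13 ; UK | 77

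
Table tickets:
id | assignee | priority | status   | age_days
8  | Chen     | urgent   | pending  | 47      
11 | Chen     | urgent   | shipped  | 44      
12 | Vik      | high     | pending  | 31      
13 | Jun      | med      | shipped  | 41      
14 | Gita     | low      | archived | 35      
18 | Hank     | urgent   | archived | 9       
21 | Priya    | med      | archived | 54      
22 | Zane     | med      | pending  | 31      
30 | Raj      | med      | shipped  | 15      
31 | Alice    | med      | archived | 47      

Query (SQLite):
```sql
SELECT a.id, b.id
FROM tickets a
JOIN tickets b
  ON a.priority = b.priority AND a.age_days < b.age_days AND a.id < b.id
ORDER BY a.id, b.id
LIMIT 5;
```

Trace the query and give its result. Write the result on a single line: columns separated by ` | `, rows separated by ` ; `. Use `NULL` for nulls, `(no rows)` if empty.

13 | 21 ; 13 | 31 ; 22 | 31 ; 30 | 31

Pairs (a,b) with same priority, a.age_days < b.age_days, a.id < b.id.
priority groups: high:{12} low:{14} med:{13,21,22,30,31} urgent:{8,11,18}
Ordered by (a.id, b.id); first 5.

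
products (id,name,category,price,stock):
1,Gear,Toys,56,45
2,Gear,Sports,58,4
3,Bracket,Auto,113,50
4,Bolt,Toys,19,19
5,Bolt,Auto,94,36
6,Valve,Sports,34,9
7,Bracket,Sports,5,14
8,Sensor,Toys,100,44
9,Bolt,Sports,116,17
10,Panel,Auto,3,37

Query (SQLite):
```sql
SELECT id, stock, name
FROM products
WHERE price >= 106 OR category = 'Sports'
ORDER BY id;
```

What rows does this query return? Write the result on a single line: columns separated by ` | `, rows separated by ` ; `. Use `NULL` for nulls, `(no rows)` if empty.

price >= 106: ids {3, 9}
category = 'Sports': ids {2, 6, 7, 9}
Combine with OR.

2 | 4 | Gear ; 3 | 50 | Bracket ; 6 | 9 | Valve ; 7 | 14 | Bracket ; 9 | 17 | Bolt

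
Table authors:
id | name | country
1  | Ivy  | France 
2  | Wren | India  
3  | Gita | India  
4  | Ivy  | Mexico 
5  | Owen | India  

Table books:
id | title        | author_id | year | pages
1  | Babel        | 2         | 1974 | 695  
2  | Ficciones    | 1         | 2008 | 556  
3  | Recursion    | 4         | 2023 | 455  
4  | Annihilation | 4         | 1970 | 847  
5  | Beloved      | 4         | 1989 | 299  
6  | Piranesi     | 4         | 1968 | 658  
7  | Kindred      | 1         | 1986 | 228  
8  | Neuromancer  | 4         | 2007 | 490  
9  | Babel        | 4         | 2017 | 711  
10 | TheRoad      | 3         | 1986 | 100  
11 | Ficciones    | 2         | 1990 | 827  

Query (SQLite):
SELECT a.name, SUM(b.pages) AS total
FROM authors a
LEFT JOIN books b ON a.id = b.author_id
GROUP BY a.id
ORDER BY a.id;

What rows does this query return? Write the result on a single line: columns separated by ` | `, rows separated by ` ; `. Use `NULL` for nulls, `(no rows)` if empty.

Ivy | 784 ; Wren | 1522 ; Gita | 100 ; Ivy | 3460 ; Owen | NULL

LEFT JOIN keeps every authors row; unmatched ones get NULL for books columns.
Group by authors.id and compute SUM(b.pages). SUM over an all-NULL group is NULL.
  1: ids {2, 7} → SUM(b.pages)=784
  2: ids {1, 11} → SUM(b.pages)=1522
  3: ids {10} → SUM(b.pages)=100
  4: ids {3, 4, 5, 6, 8, 9} → SUM(b.pages)=3460
  5: ids {—} → SUM(b.pages)=NULL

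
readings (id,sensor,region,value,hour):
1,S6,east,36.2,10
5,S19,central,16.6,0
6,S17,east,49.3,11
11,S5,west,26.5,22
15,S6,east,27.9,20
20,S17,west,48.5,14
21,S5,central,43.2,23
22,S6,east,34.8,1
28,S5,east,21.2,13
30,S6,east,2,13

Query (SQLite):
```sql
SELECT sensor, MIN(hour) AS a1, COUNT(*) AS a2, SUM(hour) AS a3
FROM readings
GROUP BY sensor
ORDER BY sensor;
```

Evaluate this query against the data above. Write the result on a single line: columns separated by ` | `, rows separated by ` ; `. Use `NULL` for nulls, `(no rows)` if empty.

Group readings by sensor.
Per group compute: MIN(hour), COUNT(*), SUM(hour).
  S17: ids {6, 20} → MIN(hour)=11, COUNT(*)=2, SUM(hour)=25
  S19: ids {5} → MIN(hour)=0, COUNT(*)=1, SUM(hour)=0
  S5: ids {11, 21, 28} → MIN(hour)=13, COUNT(*)=3, SUM(hour)=58
  S6: ids {1, 15, 22, 30} → MIN(hour)=1, COUNT(*)=4, SUM(hour)=44

S17 | 11 | 2 | 25 ; S19 | 0 | 1 | 0 ; S5 | 13 | 3 | 58 ; S6 | 1 | 4 | 44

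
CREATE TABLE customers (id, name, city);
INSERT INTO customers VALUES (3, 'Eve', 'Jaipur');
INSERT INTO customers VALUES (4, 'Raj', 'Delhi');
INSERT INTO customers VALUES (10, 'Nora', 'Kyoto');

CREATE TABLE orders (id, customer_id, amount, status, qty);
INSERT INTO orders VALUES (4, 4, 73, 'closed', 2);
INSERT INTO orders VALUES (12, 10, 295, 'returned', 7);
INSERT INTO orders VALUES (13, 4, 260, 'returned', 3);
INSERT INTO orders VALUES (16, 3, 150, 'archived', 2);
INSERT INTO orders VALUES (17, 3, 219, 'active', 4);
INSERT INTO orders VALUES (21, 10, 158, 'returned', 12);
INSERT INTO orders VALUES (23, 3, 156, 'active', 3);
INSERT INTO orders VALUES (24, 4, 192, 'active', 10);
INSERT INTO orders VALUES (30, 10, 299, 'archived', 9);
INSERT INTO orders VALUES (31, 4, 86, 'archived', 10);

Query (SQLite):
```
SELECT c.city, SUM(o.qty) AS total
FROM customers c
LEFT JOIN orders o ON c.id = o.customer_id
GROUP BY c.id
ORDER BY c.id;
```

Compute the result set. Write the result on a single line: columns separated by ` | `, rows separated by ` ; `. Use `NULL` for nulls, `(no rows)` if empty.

LEFT JOIN keeps every customers row; unmatched ones get NULL for orders columns.
Group by customers.id and compute SUM(o.qty). SUM over an all-NULL group is NULL.
  3: ids {16, 17, 23} → SUM(o.qty)=9
  4: ids {4, 13, 24, 31} → SUM(o.qty)=25
  10: ids {12, 21, 30} → SUM(o.qty)=28

Jaipur | 9 ; Delhi | 25 ; Kyoto | 28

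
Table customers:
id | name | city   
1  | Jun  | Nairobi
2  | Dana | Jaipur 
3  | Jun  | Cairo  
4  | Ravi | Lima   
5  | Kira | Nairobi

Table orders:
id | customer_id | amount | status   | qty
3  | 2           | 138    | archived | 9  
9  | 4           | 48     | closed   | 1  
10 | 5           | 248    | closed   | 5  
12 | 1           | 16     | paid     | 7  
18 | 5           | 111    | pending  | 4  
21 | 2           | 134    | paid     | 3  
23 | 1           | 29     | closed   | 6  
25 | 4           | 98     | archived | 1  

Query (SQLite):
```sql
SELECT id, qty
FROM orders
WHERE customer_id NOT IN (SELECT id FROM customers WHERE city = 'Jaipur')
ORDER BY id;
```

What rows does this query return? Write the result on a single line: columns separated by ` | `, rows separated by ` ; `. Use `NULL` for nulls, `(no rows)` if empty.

9 | 1 ; 10 | 5 ; 12 | 7 ; 18 | 4 ; 23 | 6 ; 25 | 1

Inner query: customers.id where city = 'Jaipur'.
Outer: keep orders rows whose customer_id is not in that set.
Inner query → {2}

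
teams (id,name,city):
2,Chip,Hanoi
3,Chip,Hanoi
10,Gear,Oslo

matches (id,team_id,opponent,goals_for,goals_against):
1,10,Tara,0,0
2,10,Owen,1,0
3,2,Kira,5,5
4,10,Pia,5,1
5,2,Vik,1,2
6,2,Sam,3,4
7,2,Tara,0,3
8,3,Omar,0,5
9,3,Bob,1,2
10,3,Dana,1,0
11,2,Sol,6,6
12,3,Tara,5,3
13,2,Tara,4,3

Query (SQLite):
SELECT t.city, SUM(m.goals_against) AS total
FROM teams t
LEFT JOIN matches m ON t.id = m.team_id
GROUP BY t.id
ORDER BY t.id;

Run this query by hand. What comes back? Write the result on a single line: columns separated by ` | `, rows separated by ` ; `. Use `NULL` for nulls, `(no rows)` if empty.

Hanoi | 23 ; Hanoi | 10 ; Oslo | 1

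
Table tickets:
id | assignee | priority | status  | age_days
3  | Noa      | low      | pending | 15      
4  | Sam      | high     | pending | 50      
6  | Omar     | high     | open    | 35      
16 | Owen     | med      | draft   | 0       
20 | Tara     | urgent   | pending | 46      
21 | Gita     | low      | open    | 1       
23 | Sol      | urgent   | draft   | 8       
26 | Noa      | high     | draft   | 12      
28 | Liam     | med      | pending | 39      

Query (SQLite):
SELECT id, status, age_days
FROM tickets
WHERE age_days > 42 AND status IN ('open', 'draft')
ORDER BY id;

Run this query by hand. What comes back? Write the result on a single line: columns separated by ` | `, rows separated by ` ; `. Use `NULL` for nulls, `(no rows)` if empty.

(no rows)

age_days > 42: ids {4, 20}
status IN ('open', 'draft'): ids {6, 16, 21, 23, 26}
Combine with AND.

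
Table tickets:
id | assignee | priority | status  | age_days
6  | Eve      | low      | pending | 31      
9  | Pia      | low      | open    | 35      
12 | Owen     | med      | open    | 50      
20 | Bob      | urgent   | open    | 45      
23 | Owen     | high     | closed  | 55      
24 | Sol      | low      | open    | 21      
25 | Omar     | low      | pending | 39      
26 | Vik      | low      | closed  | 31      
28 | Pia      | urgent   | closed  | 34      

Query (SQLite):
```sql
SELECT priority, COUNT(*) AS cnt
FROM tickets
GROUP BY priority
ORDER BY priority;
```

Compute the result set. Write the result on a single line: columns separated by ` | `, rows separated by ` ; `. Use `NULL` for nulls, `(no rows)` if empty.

Partition tickets by priority; compute COUNT(*) within each group.
  high: ids {23} → COUNT(*)=1
  low: ids {6, 9, 24, 25, 26} → COUNT(*)=5
  med: ids {12} → COUNT(*)=1
  urgent: ids {20, 28} → COUNT(*)=2

high | 1 ; low | 5 ; med | 1 ; urgent | 2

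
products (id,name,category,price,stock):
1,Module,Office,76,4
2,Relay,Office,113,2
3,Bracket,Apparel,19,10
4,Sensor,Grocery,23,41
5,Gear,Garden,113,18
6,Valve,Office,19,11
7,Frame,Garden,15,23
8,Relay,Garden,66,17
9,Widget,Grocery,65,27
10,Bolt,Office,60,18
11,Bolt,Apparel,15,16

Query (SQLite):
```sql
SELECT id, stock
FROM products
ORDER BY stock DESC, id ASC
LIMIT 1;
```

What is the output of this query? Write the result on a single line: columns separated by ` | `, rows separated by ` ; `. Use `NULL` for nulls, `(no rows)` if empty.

4 | 41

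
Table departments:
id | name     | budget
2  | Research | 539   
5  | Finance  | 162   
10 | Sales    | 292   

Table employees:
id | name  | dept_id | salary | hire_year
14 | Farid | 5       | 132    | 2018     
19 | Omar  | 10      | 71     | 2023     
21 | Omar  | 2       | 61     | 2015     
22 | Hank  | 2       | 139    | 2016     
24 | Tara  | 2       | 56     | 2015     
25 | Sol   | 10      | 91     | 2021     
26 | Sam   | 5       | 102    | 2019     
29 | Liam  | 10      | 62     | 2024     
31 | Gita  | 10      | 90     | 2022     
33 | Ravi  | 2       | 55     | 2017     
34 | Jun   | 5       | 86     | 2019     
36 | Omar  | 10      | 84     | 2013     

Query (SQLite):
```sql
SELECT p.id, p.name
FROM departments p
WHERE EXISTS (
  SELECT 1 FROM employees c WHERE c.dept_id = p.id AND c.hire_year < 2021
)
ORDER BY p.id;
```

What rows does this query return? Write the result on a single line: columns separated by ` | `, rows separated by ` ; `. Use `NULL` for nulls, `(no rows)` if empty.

2 | Research ; 5 | Finance ; 10 | Sales

For each departments row, check whether any employees with matching dept_id has hire_year < 2021.
Keep rows where that is true.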